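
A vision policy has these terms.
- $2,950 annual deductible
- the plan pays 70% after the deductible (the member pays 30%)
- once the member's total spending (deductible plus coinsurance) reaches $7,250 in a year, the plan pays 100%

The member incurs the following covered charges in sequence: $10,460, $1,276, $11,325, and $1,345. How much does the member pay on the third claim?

$1,664.20

Claim 1 ($10,460): $2,950 to deductible, leaving $7,510; 30% of $7,510 = $2,253. Member owes $5,203 (running OOP $5,203).
Claim 2 ($1,276): 30% coinsurance on $1,276 = $382.80. Member owes $382.80 (running OOP $5,585.80).
Claim 3 ($11,325): deductible already satisfied, so member's share is 30% × $11,325 = $3,397.50. That would push OOP to $8,983.30, over the $7,250 cap, so member pays $7,250 − $5,585.80 = $1,664.20.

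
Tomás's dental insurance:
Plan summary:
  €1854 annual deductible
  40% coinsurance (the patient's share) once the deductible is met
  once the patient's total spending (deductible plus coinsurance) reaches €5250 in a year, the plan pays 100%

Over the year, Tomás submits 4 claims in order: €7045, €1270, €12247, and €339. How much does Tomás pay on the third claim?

€811.60

Claim 1 — €7045: €1854 finishes the deductible; €5191 goes to coinsurance; coinsurance €5191 × 40% = €2076.40. Patient owes €3930.40 (running OOP €3930.40).
Claim 2 — €1270: 40% coinsurance on €1270 = €508. Patient pays €508; OOP now €4438.40.
Claim 3 — €12247: deductible already satisfied, so patient's share is 40% × €12247 = €4898.80. OOP would hit €9337.20 > €5250, so the cap limits the patient to €5250 − €4438.40 = €811.60.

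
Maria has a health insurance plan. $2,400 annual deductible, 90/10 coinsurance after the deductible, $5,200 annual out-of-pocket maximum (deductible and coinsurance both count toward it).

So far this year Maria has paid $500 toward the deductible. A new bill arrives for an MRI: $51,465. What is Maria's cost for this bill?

$4,700

Deductible still to meet: $2,400 − $500 = $1,900.
That leaves $51,465 − $1,900 = $49,565 for coinsurance.
Patient's 10% share of $49,565 is $4,956.50.
That puts the patient's cost at $1,900 + $4,956.50 = $6,856.50 before any cap.
That would bring total out-of-pocket to $7,356.50, past the $5,200 cap. The patient is capped at $5,200 − $500 = $4,700 on this claim.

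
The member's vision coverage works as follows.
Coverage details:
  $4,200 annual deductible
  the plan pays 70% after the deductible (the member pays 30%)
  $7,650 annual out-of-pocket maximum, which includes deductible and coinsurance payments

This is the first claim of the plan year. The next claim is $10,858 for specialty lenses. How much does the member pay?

$6,197.40

Nothing has been paid toward the $4,200 deductible, so the first $4,200 of this charge is applied there.
The remaining $6,658 (= $10,858 − $4,200) moves to coinsurance.
Member's 30% share of $6,658 is $1,997.40.
So the member owes $4,200 + $1,997.40 = $6,197.40 before any cap.
Cumulative spending $0 + $6,197.40 = $6,197.40 stays under the $7,650 maximum.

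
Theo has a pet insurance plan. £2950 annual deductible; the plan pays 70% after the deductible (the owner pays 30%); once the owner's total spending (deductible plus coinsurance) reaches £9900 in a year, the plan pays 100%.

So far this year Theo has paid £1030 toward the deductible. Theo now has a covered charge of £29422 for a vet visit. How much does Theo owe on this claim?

Deductible still to meet: £2950 − £1030 = £1920.
After the £1920 deductible portion, £29422 − £1920 = £27502 is subject to coinsurance.
Owner's 30% share of £27502 is £8250.60.
So the owner owes £1920 + £8250.60 = £10170.60 before any cap.
That would bring total out-of-pocket to £11200.60, past the £9900 cap. The owner is capped at £9900 − £1030 = £8870 on this claim.

£8870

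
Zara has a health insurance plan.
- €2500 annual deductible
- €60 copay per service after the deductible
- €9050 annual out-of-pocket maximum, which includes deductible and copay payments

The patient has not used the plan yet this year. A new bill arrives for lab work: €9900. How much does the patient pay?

€2560

Deductible not yet touched, so the first €2500 of the bill goes to the deductible.
After the €2500 deductible portion, €9900 − €2500 = €7400 is subject to the copay.
Copay on this service: €60.
So the patient owes €2500 + €60 = €2560 before any cap.
Total out-of-pocket so far would be €0 + €2560 = €2560, below the €9050 cap — no reduction.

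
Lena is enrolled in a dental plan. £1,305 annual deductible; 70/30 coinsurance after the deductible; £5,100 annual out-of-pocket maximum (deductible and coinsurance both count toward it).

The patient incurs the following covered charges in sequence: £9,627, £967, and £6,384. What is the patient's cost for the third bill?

£1,008.30

Bill 1, £9,627: £1,305 finishes the deductible; £8,322 goes to coinsurance; patient's 30% is £2,496.60. Cost to patient: £3,801.60. OOP to date £3,801.60.
Bill 2, £967: 30% coinsurance on £967 = £290.10. Patient pays £290.10; OOP now £4,091.70.
Bill 3, £6,384: deductible already satisfied, so patient's share is 30% × £6,384 = £1,915.20. OOP would hit £6,006.90 > £5,100, so the cap limits the patient to £5,100 − £4,091.70 = £1,008.30.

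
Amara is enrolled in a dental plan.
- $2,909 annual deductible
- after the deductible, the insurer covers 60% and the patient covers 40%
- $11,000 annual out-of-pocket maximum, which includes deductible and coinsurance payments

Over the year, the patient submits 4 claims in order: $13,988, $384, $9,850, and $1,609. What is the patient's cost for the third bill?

#1 ($13,988): $2,909 finishes the deductible; $11,079 goes to coinsurance; patient's 40% is $4,431.60. Cost to patient: $7,340.60. OOP to date $7,340.60.
#2 ($384): 40% coinsurance on $384 = $153.60. Patient owes $153.60 (running OOP $7,494.20).
#3 ($9,850): 40% coinsurance on $9,850 = $3,940. That would push OOP to $11,434.20, over the $11,000 cap, so patient pays $11,000 − $7,494.20 = $3,505.80.

$3,505.80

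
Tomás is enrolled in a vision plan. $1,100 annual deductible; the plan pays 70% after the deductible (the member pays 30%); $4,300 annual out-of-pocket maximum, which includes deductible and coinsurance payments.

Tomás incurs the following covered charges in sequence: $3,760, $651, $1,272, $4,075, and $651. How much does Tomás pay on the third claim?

$381.60

#1 ($3,760): $1,100 to deductible, leaving $2,660; member's 30% is $798. Cost to member: $1,898. OOP to date $1,898.
#2 ($651): deductible met; 30% of $651 = $195.30. Cost to member: $195.30. OOP to date $2,093.30.
#3 ($1,272): 30% coinsurance on $1,272 = $381.60. Member pays $381.60; OOP now $2,474.90.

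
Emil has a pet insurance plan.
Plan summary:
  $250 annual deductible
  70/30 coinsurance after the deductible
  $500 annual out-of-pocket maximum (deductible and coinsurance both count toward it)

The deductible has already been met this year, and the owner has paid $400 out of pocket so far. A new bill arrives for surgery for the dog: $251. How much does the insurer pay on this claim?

$175.70

With the deductible met, the entire $251 is subject to coinsurance.
30% of $251 = $75.30 falls to the owner.
Total out-of-pocket so far would be $400 + $75.30 = $475.30, below the $500 cap — no reduction.
The plan picks up $251 − $75.30 = $175.70.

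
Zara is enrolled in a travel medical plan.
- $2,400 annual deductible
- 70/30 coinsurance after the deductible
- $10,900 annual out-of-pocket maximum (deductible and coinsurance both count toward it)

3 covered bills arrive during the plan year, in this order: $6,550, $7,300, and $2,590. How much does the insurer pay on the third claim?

Claim 1 — $6,550: $2,400 to deductible, leaving $4,150; traveler's 30% is $1,245. Cost to traveler: $3,645. OOP to date $3,645. Plan pays $6,550 − $3,645 = $2,905.
Claim 2 — $7,300: 30% coinsurance on $7,300 = $2,190. Cost to traveler: $2,190. OOP to date $5,835. Plan pays $7,300 − $2,190 = $5,110.
Claim 3 — $2,590: deductible met; 30% of $2,590 = $777. Traveler owes $777 (running OOP $6,612). Insurer: $2,590 − $777 = $1,813.

$1,813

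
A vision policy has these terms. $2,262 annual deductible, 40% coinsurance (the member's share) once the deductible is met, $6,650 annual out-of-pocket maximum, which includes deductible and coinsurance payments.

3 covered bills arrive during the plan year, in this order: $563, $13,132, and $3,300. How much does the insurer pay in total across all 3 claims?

#1 ($563): fully absorbed by the deductible. Member owes $563 (running OOP $563). Insurer: $563 − $563 = $0.
#2 ($13,132): $1,699 finishes the deductible; $11,433 goes to coinsurance; coinsurance $11,433 × 40% = $4,573.20. Deductible plus coinsurance: $1,699 + $4,573.20 = $6,272.20. OOP would hit $6,835.20 > $6,650, so the cap limits the member to $6,650 − $563 = $6,087. Plan pays $13,132 − $6,087 = $7,045.
#3 ($3,300): deductible met; 40% of $3,300 = $1,320. Adding that to $6,650 gives $7,970, past the $6,650 cap; member pays only $6,650 − $6,650 = $0. Insurer: $3,300 − $0 = $3,300.
Insurer total = bills − member's total = $16,995 − $6,650 = $10,345.

$10,345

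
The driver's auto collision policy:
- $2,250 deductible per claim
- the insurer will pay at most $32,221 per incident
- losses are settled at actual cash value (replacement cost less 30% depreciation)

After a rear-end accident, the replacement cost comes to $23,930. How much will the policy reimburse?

$14,501

At 30% depreciation, ACV = $23,930 − $7,179 = $16,751.
Subtract the deductible: $16,751 − $2,250 = $14,501.
$14,501 is within the $32,221 limit, so the insurer pays $14,501.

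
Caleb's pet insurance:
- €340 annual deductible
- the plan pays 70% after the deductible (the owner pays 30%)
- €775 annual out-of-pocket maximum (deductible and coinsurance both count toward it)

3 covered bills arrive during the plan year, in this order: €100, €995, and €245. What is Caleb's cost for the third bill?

€73.50

Claim 1 (€100): fully absorbed by the deductible. Owner pays €100; OOP now €100.
Claim 2 (€995): €240 to deductible, leaving €755; coinsurance €755 × 30% = €226.50. Owner pays €466.50; OOP now €566.50.
Claim 3 (€245): deductible met; 30% of €245 = €73.50. Owner pays €73.50; OOP now €640.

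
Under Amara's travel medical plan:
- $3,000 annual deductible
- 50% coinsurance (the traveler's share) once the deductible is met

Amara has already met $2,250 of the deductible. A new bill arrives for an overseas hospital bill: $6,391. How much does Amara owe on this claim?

$2,250 of the $3,000 deductible is already met, leaving $750.
After the $750 deductible portion, $6,391 − $750 = $5,641 is subject to coinsurance.
Coinsurance: $5,641 × 50% = $2,820.50.
So the traveler owes $750 + $2,820.50 = $3,570.50.

$3,570.50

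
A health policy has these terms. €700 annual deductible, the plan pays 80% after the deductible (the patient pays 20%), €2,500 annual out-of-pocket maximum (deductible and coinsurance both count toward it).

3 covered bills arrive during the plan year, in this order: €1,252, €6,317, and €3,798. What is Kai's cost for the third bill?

#1 (€1,252): €700 to deductible, leaving €552; coinsurance €552 × 20% = €110.40. Patient pays €810.40; OOP now €810.40.
#2 (€6,317): deductible already satisfied, so patient's share is 20% × €6,317 = €1,263.40. Cost to patient: €1,263.40. OOP to date €2,073.80.
#3 (€3,798): deductible already satisfied, so patient's share is 20% × €3,798 = €759.60. That would push OOP to €2,833.40, over the €2,500 cap, so patient pays €2,500 − €2,073.80 = €426.20.

€426.20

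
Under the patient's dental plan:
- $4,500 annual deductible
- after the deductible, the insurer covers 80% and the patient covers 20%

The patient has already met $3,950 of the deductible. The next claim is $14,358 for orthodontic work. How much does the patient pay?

$3,311.60

Deductible still to meet: $4,500 − $3,950 = $550.
After the $550 deductible portion, $14,358 − $550 = $13,808 is subject to coinsurance.
20% of $13,808 = $2,761.60 falls to the patient.
So the patient owes $550 + $2,761.60 = $3,311.60.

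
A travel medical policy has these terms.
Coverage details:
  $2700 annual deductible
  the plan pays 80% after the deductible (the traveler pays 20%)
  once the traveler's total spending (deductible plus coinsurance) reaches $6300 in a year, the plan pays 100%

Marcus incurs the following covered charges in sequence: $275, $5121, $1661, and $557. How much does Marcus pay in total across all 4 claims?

Claim 1 ($275): all of it applies to the deductible. Cost to traveler: $275. OOP to date $275.
Claim 2 ($5121): $2425 to deductible, leaving $2696; traveler's 20% is $539.20. Traveler pays $2964.20; OOP now $3239.20.
Claim 3 ($1661): deductible already satisfied, so traveler's share is 20% × $1661 = $332.20. Traveler pays $332.20; OOP now $3571.40.
Claim 4 ($557): 20% coinsurance on $557 = $111.40. Traveler pays $111.40; OOP now $3682.80.
Summing the traveler's payments: $275 + $2964.20 + $332.20 + $111.40 = $3682.80.

$3682.80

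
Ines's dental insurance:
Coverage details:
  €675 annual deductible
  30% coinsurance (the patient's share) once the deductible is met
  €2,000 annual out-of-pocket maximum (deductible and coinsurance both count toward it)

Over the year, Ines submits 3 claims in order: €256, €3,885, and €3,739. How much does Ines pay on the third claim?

#1 (€256): entire amount goes to the deductible. Patient pays €256; OOP now €256.
#2 (€3,885): deductible takes €419, €3,466 remains; coinsurance €3,466 × 30% = €1,039.80. Cost to patient: €1,458.80. OOP to date €1,714.80.
#3 (€3,739): 30% coinsurance on €3,739 = €1,121.70. OOP would hit €2,836.50 > €2,000, so the cap limits the patient to €2,000 − €1,714.80 = €285.20.

€285.20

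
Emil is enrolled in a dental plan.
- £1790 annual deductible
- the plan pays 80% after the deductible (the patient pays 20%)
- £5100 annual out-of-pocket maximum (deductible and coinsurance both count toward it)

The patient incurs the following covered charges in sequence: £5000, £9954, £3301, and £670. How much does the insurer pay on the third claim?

Bill 1, £5000: £1790 finishes the deductible; £3210 goes to coinsurance; patient's 20% is £642. Patient owes £2432 (running OOP £2432). Plan pays £5000 − £2432 = £2568.
Bill 2, £9954: deductible met; 20% of £9954 = £1990.80. Patient owes £1990.80 (running OOP £4422.80). Insurer: £9954 − £1990.80 = £7963.20.
Bill 3, £3301: deductible already satisfied, so patient's share is 20% × £3301 = £660.20. Cost to patient: £660.20. OOP to date £5083. Insurer: £3301 − £660.20 = £2640.80.

£2640.80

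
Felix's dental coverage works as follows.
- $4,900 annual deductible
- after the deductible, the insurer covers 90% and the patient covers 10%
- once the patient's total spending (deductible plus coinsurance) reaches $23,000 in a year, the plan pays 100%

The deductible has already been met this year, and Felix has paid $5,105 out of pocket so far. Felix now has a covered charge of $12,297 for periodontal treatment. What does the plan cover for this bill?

With the deductible met, the entire $12,297 is subject to coinsurance.
10% of $12,297 = $1,229.70 falls to the patient.
Total out-of-pocket so far would be $5,105 + $1,229.70 = $6,334.70, below the $23,000 cap — no reduction.
The plan picks up $12,297 − $1,229.70 = $11,067.30.

$11,067.30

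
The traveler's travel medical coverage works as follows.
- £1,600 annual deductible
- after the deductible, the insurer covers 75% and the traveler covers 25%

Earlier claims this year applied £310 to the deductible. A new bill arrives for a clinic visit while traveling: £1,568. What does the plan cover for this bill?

Deductible still to meet: £1,600 − £310 = £1,290.
After the £1,290 deductible portion, £1,568 − £1,290 = £278 is subject to coinsurance.
25% of £278 = £69.50 falls to the traveler.
So the traveler owes £1,290 + £69.50 = £1,359.50.
The plan picks up £1,568 − £1,359.50 = £208.50.

£208.50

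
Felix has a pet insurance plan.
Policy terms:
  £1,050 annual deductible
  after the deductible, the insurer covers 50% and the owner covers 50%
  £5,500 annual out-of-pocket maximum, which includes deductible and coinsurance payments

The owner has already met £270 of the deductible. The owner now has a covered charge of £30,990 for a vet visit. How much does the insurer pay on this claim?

£25,760

Remaining deductible: £1,050 − £270 = £780.
That leaves £30,990 − £780 = £30,210 for coinsurance.
50% of £30,210 = £15,105 falls to the owner.
That puts the owner's cost at £780 + £15,105 = £15,885 before any cap.
Year-to-date out-of-pocket would reach £270 + £15,885 = £16,155, above the £5,500 maximum, so the owner pays only £5,500 − £270 = £5,230.
Insurer pays the balance: £30,990 − £5,230 = £25,760.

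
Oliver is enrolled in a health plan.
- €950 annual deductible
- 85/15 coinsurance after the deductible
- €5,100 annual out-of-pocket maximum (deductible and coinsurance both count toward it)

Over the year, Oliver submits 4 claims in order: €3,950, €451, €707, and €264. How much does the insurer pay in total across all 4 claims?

€3,758.70

#1 (€3,950): €950 to deductible, leaving €3,000; 15% of €3,000 = €450. Patient owes €1,400 (running OOP €1,400). Insurer: €3,950 − €1,400 = €2,550.
#2 (€451): deductible met; 15% of €451 = €67.65. Cost to patient: €67.65. OOP to date €1,467.65. Insurer: €451 − €67.65 = €383.35.
#3 (€707): 15% coinsurance on €707 = €106.05. Cost to patient: €106.05. OOP to date €1,573.70. Plan pays €707 − €106.05 = €600.95.
#4 (€264): deductible already satisfied, so patient's share is 15% × €264 = €39.60. Patient pays €39.60; OOP now €1,613.30. Plan pays €264 − €39.60 = €224.40.
Insurer total: €2,550 + €383.35 + €600.95 + €224.40 = €3,758.70.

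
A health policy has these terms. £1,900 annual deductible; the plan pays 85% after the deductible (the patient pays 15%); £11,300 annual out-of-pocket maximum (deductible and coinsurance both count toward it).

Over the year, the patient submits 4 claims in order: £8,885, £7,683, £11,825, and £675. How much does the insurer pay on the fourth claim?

£573.75

Claim 1 — £8,885: £1,900 to deductible, leaving £6,985; patient's 15% is £1,047.75. Patient owes £2,947.75 (running OOP £2,947.75). Insurer: £8,885 − £2,947.75 = £5,937.25.
Claim 2 — £7,683: deductible met; 15% of £7,683 = £1,152.45. Cost to patient: £1,152.45. OOP to date £4,100.20. Plan pays £7,683 − £1,152.45 = £6,530.55.
Claim 3 — £11,825: deductible met; 15% of £11,825 = £1,773.75. Cost to patient: £1,773.75. OOP to date £5,873.95. Plan pays £11,825 − £1,773.75 = £10,051.25.
Claim 4 — £675: deductible met; 15% of £675 = £101.25. Cost to patient: £101.25. OOP to date £5,975.20. Insurer: £675 − £101.25 = £573.75.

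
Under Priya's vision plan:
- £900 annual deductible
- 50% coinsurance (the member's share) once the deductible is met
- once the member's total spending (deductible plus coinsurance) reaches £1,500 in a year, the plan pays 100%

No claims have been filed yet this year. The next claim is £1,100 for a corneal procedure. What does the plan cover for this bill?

£100

Deductible not yet touched, so the first £900 of the bill goes to the deductible.
The remaining £200 (= £1,100 − £900) moves to coinsurance.
Coinsurance: £200 × 50% = £100.
Member responsibility before any cap: £900 + £100 = £1,000.
Cumulative spending £0 + £1,000 = £1,000 stays under the £1,500 maximum.
Insurer pays the balance: £1,100 − £1,000 = £100.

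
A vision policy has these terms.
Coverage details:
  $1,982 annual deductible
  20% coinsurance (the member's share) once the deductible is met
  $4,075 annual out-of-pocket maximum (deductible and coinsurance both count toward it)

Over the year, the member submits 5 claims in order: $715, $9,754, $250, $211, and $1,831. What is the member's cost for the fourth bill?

#1 ($715): fully absorbed by the deductible. Cost to member: $715. OOP to date $715.
#2 ($9,754): $1,267 finishes the deductible; $8,487 goes to coinsurance; member's 20% is $1,697.40. Member owes $2,964.40 (running OOP $3,679.40).
#3 ($250): deductible already satisfied, so member's share is 20% × $250 = $50. Member pays $50; OOP now $3,729.40.
#4 ($211): deductible already satisfied, so member's share is 20% × $211 = $42.20. Member pays $42.20; OOP now $3,771.60.

$42.20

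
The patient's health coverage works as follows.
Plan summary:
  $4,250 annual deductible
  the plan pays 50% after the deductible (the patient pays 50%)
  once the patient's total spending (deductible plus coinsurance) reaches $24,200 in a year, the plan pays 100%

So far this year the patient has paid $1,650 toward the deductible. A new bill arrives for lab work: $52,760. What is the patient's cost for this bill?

$22,550

$1,650 of the $4,250 deductible is already met, leaving $2,600.
The remaining $50,160 (= $52,760 − $2,600) moves to coinsurance.
Coinsurance: $50,160 × 50% = $25,080.
That puts the patient's cost at $2,600 + $25,080 = $27,680 before any cap.
Adding $27,680 to the $1,650 already spent would give $29,330, which exceeds the $24,200 cap; the patient pays just $24,200 − $1,650 = $22,550.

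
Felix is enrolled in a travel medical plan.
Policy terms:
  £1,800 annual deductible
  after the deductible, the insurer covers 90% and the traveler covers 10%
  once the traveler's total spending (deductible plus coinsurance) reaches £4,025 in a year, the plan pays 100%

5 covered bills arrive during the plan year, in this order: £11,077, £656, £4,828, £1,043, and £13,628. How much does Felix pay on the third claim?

£482.80

#1 (£11,077): £1,800 finishes the deductible; £9,277 goes to coinsurance; 10% of £9,277 = £927.70. Traveler pays £2,727.70; OOP now £2,727.70.
#2 (£656): 10% coinsurance on £656 = £65.60. Traveler pays £65.60; OOP now £2,793.30.
#3 (£4,828): deductible already satisfied, so traveler's share is 10% × £4,828 = £482.80. Cost to traveler: £482.80. OOP to date £3,276.10.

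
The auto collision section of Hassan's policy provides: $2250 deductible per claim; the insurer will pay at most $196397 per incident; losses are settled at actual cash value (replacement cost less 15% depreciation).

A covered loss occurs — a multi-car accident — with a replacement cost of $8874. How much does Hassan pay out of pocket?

$3581.10

Actual cash value after 15% depreciation: $8874 × 85% = $7542.90.
Less the $2250 deductible: $7542.90 − $2250 = $5292.90.
$5292.90 ≤ $196397, so the limit doesn't bind; insurer pays $5292.90.
The driver bears the rest of the original loss: $8874 − $5292.90 = $3581.10.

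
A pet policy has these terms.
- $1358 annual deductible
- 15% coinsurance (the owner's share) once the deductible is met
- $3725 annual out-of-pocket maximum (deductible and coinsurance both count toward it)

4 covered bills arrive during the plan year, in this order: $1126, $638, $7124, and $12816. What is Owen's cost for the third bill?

#1 ($1126): all of it applies to the deductible. Owner pays $1126; OOP now $1126.
#2 ($638): deductible takes $232, $406 remains; coinsurance $406 × 15% = $60.90. Cost to owner: $292.90. OOP to date $1418.90.
#3 ($7124): 15% coinsurance on $7124 = $1068.60. Owner owes $1068.60 (running OOP $2487.50).

$1068.60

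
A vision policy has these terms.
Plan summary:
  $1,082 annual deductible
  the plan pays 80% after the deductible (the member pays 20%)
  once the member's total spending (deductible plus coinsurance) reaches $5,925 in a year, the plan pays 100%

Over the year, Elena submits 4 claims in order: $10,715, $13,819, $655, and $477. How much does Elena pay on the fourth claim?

$21.60

Bill 1, $10,715: $1,082 finishes the deductible; $9,633 goes to coinsurance; 20% of $9,633 = $1,926.60. Member pays $3,008.60; OOP now $3,008.60.
Bill 2, $13,819: 20% coinsurance on $13,819 = $2,763.80. Member pays $2,763.80; OOP now $5,772.40.
Bill 3, $655: deductible already satisfied, so member's share is 20% × $655 = $131. Member owes $131 (running OOP $5,903.40).
Bill 4, $477: deductible already satisfied, so member's share is 20% × $477 = $95.40. Adding that to $5,903.40 gives $5,998.80, past the $5,925 cap; member pays only $5,925 − $5,903.40 = $21.60.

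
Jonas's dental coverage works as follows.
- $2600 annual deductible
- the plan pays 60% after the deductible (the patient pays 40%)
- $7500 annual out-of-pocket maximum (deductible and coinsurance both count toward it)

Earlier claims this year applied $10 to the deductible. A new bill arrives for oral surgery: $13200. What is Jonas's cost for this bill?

$6834

Remaining deductible: $2600 − $10 = $2590.
That leaves $13200 − $2590 = $10610 for coinsurance.
Patient's 40% share of $10610 is $4244.
Patient responsibility before any cap: $2590 + $4244 = $6834.
Year-to-date out-of-pocket becomes $10 + $6834 = $6844, still under the $7500 maximum, so no cap applies.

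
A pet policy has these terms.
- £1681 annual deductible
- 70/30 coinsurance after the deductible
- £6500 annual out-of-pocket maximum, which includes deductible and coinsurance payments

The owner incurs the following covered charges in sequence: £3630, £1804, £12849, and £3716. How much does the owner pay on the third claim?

£3693.10

Claim 1 — £3630: £1681 to deductible, leaving £1949; owner's 30% is £584.70. Owner owes £2265.70 (running OOP £2265.70).
Claim 2 — £1804: deductible already satisfied, so owner's share is 30% × £1804 = £541.20. Cost to owner: £541.20. OOP to date £2806.90.
Claim 3 — £12849: deductible already satisfied, so owner's share is 30% × £12849 = £3854.70. That would push OOP to £6661.60, over the £6500 cap, so owner pays £6500 − £2806.90 = £3693.10.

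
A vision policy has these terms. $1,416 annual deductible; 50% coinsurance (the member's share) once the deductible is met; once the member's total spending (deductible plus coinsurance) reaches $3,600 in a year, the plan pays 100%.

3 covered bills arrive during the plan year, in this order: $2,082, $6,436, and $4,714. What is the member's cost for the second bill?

$1,851

Claim 1 — $2,082: $1,416 to deductible, leaving $666; 50% of $666 = $333. Cost to member: $1,749. OOP to date $1,749.
Claim 2 — $6,436: deductible met; 50% of $6,436 = $3,218. Adding that to $1,749 gives $4,967, past the $3,600 cap; member pays only $3,600 − $1,749 = $1,851.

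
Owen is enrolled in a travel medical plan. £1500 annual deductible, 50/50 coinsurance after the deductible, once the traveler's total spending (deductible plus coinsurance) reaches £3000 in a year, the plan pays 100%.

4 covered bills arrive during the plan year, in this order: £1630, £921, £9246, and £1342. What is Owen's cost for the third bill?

£974.50

Claim 1 — £1630: deductible takes £1500, £130 remains; traveler's 50% is £65. Traveler owes £1565 (running OOP £1565).
Claim 2 — £921: deductible met; 50% of £921 = £460.50. Traveler owes £460.50 (running OOP £2025.50).
Claim 3 — £9246: deductible already satisfied, so traveler's share is 50% × £9246 = £4623. Adding that to £2025.50 gives £6648.50, past the £3000 cap; traveler pays only £3000 − £2025.50 = £974.50.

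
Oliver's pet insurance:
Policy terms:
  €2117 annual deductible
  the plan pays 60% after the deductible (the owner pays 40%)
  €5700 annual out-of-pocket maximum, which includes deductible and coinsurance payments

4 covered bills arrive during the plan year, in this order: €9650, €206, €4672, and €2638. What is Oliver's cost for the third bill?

€487.40

Claim 1 — €9650: deductible takes €2117, €7533 remains; owner's 40% is €3013.20. Owner owes €5130.20 (running OOP €5130.20).
Claim 2 — €206: 40% coinsurance on €206 = €82.40. Cost to owner: €82.40. OOP to date €5212.60.
Claim 3 — €4672: deductible met; 40% of €4672 = €1868.80. Adding that to €5212.60 gives €7081.40, past the €5700 cap; owner pays only €5700 − €5212.60 = €487.40.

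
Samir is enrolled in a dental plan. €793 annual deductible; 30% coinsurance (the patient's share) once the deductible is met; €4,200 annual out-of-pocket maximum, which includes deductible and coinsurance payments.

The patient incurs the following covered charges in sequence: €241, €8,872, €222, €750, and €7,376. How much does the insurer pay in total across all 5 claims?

€13,261

Bill 1, €241: all of it applies to the deductible. Cost to patient: €241. OOP to date €241. Insurer: €241 − €241 = €0.
Bill 2, €8,872: deductible takes €552, €8,320 remains; 30% of €8,320 = €2,496. Patient pays €3,048; OOP now €3,289. Insurer: €8,872 − €3,048 = €5,824.
Bill 3, €222: 30% coinsurance on €222 = €66.60. Patient pays €66.60; OOP now €3,355.60. Plan pays €222 − €66.60 = €155.40.
Bill 4, €750: 30% coinsurance on €750 = €225. Cost to patient: €225. OOP to date €3,580.60. Insurer: €750 − €225 = €525.
Bill 5, €7,376: 30% coinsurance on €7,376 = €2,212.80. That would push OOP to €5,793.40, over the €4,200 cap, so patient pays €4,200 − €3,580.60 = €619.40. Insurer: €7,376 − €619.40 = €6,756.60.
Insurer total = bills − patient's total = €17,461 − €4,200 = €13,261.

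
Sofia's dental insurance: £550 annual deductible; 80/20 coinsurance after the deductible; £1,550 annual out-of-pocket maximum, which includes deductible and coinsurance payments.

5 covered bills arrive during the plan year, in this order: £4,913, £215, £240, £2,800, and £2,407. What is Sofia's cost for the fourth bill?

Claim 1 — £4,913: deductible takes £550, £4,363 remains; coinsurance £4,363 × 20% = £872.60. Patient owes £1,422.60 (running OOP £1,422.60).
Claim 2 — £215: deductible met; 20% of £215 = £43. Cost to patient: £43. OOP to date £1,465.60.
Claim 3 — £240: deductible met; 20% of £240 = £48. Cost to patient: £48. OOP to date £1,513.60.
Claim 4 — £2,800: deductible already satisfied, so patient's share is 20% × £2,800 = £560. That would push OOP to £2,073.60, over the £1,550 cap, so patient pays £1,550 − £1,513.60 = £36.40.

£36.40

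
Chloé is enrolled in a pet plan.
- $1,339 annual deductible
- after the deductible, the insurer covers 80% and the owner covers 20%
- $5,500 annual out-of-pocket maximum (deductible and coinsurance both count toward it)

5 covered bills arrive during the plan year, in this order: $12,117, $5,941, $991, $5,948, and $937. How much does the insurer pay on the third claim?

$792.80

Claim 1 ($12,117): $1,339 to deductible, leaving $10,778; 20% of $10,778 = $2,155.60. Owner pays $3,494.60; OOP now $3,494.60. Plan pays $12,117 − $3,494.60 = $8,622.40.
Claim 2 ($5,941): deductible met; 20% of $5,941 = $1,188.20. Owner owes $1,188.20 (running OOP $4,682.80). Insurer: $5,941 − $1,188.20 = $4,752.80.
Claim 3 ($991): 20% coinsurance on $991 = $198.20. Owner owes $198.20 (running OOP $4,881). Plan pays $991 − $198.20 = $792.80.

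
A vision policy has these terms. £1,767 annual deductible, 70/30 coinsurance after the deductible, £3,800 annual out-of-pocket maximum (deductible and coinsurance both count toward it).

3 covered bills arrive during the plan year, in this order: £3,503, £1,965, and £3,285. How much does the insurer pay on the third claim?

£2,362.30

Claim 1 (£3,503): £1,767 finishes the deductible; £1,736 goes to coinsurance; 30% of £1,736 = £520.80. Member owes £2,287.80 (running OOP £2,287.80). Insurer: £3,503 − £2,287.80 = £1,215.20.
Claim 2 (£1,965): deductible met; 30% of £1,965 = £589.50. Cost to member: £589.50. OOP to date £2,877.30. Plan pays £1,965 − £589.50 = £1,375.50.
Claim 3 (£3,285): deductible already satisfied, so member's share is 30% × £3,285 = £985.50. That would push OOP to £3,862.80, over the £3,800 cap, so member pays £3,800 − £2,877.30 = £922.70. Insurer: £3,285 − £922.70 = £2,362.30.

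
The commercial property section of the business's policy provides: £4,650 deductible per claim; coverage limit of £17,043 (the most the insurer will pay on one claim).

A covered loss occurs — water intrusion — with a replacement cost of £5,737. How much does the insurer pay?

£1,087

After the deductible, £5,737 − £4,650 = £1,087 remains.
£1,087 is within the £17,043 limit, so the insurer pays £1,087.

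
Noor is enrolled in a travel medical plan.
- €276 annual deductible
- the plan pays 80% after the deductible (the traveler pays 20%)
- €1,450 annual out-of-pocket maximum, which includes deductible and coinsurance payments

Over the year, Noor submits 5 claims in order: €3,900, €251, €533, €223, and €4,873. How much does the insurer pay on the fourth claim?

#1 (€3,900): €276 finishes the deductible; €3,624 goes to coinsurance; traveler's 20% is €724.80. Cost to traveler: €1,000.80. OOP to date €1,000.80. Plan pays €3,900 − €1,000.80 = €2,899.20.
#2 (€251): deductible met; 20% of €251 = €50.20. Traveler owes €50.20 (running OOP €1,051). Insurer: €251 − €50.20 = €200.80.
#3 (€533): deductible met; 20% of €533 = €106.60. Traveler owes €106.60 (running OOP €1,157.60). Insurer: €533 − €106.60 = €426.40.
#4 (€223): 20% coinsurance on €223 = €44.60. Traveler pays €44.60; OOP now €1,202.20. Plan pays €223 − €44.60 = €178.40.

€178.40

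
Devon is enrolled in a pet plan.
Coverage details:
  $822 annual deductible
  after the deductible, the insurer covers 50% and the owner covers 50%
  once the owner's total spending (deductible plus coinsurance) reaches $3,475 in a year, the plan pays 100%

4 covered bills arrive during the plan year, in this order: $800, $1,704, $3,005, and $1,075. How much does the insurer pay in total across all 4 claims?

Claim 1 ($800): all of it applies to the deductible. Cost to owner: $800. OOP to date $800. Insurer: $800 − $800 = $0.
Claim 2 ($1,704): $22 finishes the deductible; $1,682 goes to coinsurance; coinsurance $1,682 × 50% = $841. Owner pays $863; OOP now $1,663. Insurer: $1,704 − $863 = $841.
Claim 3 ($3,005): deductible met; 50% of $3,005 = $1,502.50. Owner owes $1,502.50 (running OOP $3,165.50). Insurer: $3,005 − $1,502.50 = $1,502.50.
Claim 4 ($1,075): deductible met; 50% of $1,075 = $537.50. OOP would hit $3,703 > $3,475, so the cap limits the owner to $3,475 − $3,165.50 = $309.50. Plan pays $1,075 − $309.50 = $765.50.
Insurer total: $0 + $841 + $1,502.50 + $765.50 = $3,109.

$3,109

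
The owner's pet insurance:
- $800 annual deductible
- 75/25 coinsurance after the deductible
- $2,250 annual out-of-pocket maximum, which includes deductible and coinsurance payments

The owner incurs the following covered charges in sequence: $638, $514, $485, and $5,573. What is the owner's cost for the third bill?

$121.25

Claim 1 ($638): all of it applies to the deductible. Cost to owner: $638. OOP to date $638.
Claim 2 ($514): $162 finishes the deductible; $352 goes to coinsurance; owner's 25% is $88. Owner owes $250 (running OOP $888).
Claim 3 ($485): deductible met; 25% of $485 = $121.25. Cost to owner: $121.25. OOP to date $1,009.25.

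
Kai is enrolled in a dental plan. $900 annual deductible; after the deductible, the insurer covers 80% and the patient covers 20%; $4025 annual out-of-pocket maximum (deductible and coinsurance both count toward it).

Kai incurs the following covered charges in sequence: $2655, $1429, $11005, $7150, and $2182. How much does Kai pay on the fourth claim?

Claim 1 — $2655: $900 to deductible, leaving $1755; 20% of $1755 = $351. Patient pays $1251; OOP now $1251.
Claim 2 — $1429: deductible already satisfied, so patient's share is 20% × $1429 = $285.80. Cost to patient: $285.80. OOP to date $1536.80.
Claim 3 — $11005: deductible met; 20% of $11005 = $2201. Patient owes $2201 (running OOP $3737.80).
Claim 4 — $7150: deductible already satisfied, so patient's share is 20% × $7150 = $1430. That would push OOP to $5167.80, over the $4025 cap, so patient pays $4025 − $3737.80 = $287.20.

$287.20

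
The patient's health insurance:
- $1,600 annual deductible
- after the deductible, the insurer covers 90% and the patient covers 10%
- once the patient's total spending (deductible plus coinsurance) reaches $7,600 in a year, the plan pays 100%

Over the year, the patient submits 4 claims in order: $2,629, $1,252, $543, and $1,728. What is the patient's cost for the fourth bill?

$172.80

Claim 1 — $2,629: deductible takes $1,600, $1,029 remains; coinsurance $1,029 × 10% = $102.90. Cost to patient: $1,702.90. OOP to date $1,702.90.
Claim 2 — $1,252: 10% coinsurance on $1,252 = $125.20. Cost to patient: $125.20. OOP to date $1,828.10.
Claim 3 — $543: deductible met; 10% of $543 = $54.30. Cost to patient: $54.30. OOP to date $1,882.40.
Claim 4 — $1,728: deductible met; 10% of $1,728 = $172.80. Cost to patient: $172.80. OOP to date $2,055.20.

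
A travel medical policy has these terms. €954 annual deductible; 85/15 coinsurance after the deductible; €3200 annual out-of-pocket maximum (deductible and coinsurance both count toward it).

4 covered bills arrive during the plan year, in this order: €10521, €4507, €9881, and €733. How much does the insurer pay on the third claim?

#1 (€10521): €954 to deductible, leaving €9567; traveler's 15% is €1435.05. Traveler owes €2389.05 (running OOP €2389.05). Insurer: €10521 − €2389.05 = €8131.95.
#2 (€4507): deductible met; 15% of €4507 = €676.05. Traveler owes €676.05 (running OOP €3065.10). Plan pays €4507 − €676.05 = €3830.95.
#3 (€9881): 15% coinsurance on €9881 = €1482.15. That would push OOP to €4547.25, over the €3200 cap, so traveler pays €3200 − €3065.10 = €134.90. Insurer: €9881 − €134.90 = €9746.10.

€9746.10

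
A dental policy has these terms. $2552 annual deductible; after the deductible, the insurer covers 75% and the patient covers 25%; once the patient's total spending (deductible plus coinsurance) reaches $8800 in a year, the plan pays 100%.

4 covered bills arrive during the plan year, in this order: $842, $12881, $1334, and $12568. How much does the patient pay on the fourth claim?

$3121.75

Claim 1 ($842): entire amount goes to the deductible. Patient owes $842 (running OOP $842).
Claim 2 ($12881): $1710 to deductible, leaving $11171; patient's 25% is $2792.75. Patient owes $4502.75 (running OOP $5344.75).
Claim 3 ($1334): deductible already satisfied, so patient's share is 25% × $1334 = $333.50. Patient pays $333.50; OOP now $5678.25.
Claim 4 ($12568): deductible met; 25% of $12568 = $3142. That would push OOP to $8820.25, over the $8800 cap, so patient pays $8800 − $5678.25 = $3121.75.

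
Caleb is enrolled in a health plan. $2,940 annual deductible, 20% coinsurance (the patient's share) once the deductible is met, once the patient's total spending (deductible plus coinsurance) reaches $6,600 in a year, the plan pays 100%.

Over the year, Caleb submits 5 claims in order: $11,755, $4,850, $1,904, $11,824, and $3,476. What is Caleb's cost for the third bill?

Claim 1 ($11,755): deductible takes $2,940, $8,815 remains; 20% of $8,815 = $1,763. Cost to patient: $4,703. OOP to date $4,703.
Claim 2 ($4,850): 20% coinsurance on $4,850 = $970. Patient pays $970; OOP now $5,673.
Claim 3 ($1,904): deductible already satisfied, so patient's share is 20% × $1,904 = $380.80. Patient pays $380.80; OOP now $6,053.80.

$380.80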